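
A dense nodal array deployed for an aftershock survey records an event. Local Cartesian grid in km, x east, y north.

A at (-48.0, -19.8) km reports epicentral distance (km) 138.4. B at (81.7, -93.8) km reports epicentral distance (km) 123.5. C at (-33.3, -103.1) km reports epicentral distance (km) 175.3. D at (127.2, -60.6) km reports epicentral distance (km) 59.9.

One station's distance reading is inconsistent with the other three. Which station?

D

Solve using three stations at a time. Using A, B, C (subtract circle equations pairwise → linear system) gives (x, y) ≈ (81.1, 29.5).
Distances from that point to each station vs reported:
  A: calculated 138.2 vs reported 138.4 → residual 0.2 km
  B: calculated 123.3 vs reported 123.5 → residual 0.2 km
  C: calculated 175.2 vs reported 175.3 → residual 0.1 km
  D: calculated 101.2 vs reported 59.9 → residual 41.3 km
A, B, C are mutually consistent (residuals ≈ 0); D is off by 41.3 km.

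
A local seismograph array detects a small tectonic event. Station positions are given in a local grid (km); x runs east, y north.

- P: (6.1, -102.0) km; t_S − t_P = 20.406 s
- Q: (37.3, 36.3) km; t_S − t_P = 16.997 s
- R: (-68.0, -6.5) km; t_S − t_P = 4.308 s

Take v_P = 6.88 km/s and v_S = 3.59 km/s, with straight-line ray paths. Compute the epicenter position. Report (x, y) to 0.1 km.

x ≈ -89.0 km, y ≈ 18.1 km

Distance from S−P lag: d = Δt · v_P v_S / (v_P − v_S) = Δt · (6.88·3.59)/(6.88−3.59) ≈ 7.5074·Δt.
So d_P = 153.20, d_Q = 127.60, d_R = 32.34 km.
Circle about each station: (x − 6.1)² + (y + 102.0)² = 153.20²; (x − 37.3)² + (y − 36.3)² = 127.60²; (x + 68.0)² + (y + 6.5)² = 32.34².
Subtracting pairs of circle equations eliminates x²+y² and gives linear equations (the radical axes):
62.4 x + 276.6 y = -543.75
-148.2 x + 191.0 y = 16649.40
Solving the 2×2 system: x ≈ -89.0, y ≈ 18.1 km.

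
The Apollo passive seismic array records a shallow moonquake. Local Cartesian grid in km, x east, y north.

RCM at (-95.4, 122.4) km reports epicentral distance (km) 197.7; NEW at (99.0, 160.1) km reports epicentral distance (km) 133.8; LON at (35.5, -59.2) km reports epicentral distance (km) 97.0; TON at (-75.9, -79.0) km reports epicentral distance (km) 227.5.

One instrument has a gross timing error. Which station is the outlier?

TON

Solve using three stations at a time. Using RCM, NEW, LON (subtract circle equations pairwise → linear system) gives (x, y) ≈ (78.3, 27.9).
Distances from that point to each station vs reported:
  RCM: calculated 197.7 vs reported 197.7 → residual 0.0 km
  NEW: calculated 133.8 vs reported 133.8 → residual 0.0 km
  LON: calculated 97.0 vs reported 97.0 → residual 0.0 km
  TON: calculated 187.6 vs reported 227.5 → residual 39.9 km
RCM, NEW, LON are mutually consistent (residuals ≈ 0); TON is off by 39.9 km.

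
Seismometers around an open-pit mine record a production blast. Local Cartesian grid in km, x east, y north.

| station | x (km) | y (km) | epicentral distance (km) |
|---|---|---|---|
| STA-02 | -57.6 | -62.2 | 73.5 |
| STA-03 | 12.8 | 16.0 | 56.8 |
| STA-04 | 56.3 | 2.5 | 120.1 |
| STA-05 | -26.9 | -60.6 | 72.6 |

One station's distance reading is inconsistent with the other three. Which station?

Solve using three stations at a time. Using STA-02, STA-03, STA-05 (subtract circle equations pairwise → linear system) gives (x, y) ≈ (-43.8, 10.1).
Distances from that point to each station vs reported:
  STA-02: calculated 73.6 vs reported 73.5 → residual 0.1 km
  STA-03: calculated 56.9 vs reported 56.8 → residual 0.1 km
  STA-04: calculated 100.4 vs reported 120.1 → residual 19.7 km
  STA-05: calculated 72.7 vs reported 72.6 → residual 0.1 km
STA-02, STA-03, STA-05 are mutually consistent (residuals ≈ 0); STA-04 is off by 19.7 km.

STA-04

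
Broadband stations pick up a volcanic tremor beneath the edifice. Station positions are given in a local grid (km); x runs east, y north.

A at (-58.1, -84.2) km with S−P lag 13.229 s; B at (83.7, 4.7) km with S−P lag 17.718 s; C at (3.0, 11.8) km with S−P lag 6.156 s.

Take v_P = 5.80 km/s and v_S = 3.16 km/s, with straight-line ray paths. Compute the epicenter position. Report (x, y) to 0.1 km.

Distance from S−P lag: d = Δt · v_P v_S / (v_P − v_S) = Δt · (5.80·3.16)/(5.80−3.16) ≈ 6.9424·Δt.
So d_A = 91.84, d_B = 123.01, d_C = 42.74 km.
Circle about each station: (x + 58.1)² + (y + 84.2)² = 91.84²; (x − 83.7)² + (y − 4.7)² = 123.01²; (x − 3.0)² + (y − 11.8)² = 42.74².
Subtracting pairs of circle equations eliminates x²+y² and gives linear equations (the radical axes):
283.6 x + 177.8 y = -10134.34
122.2 x + 192.0 y = -3709.13
Solving the 2×2 system: x ≈ -39.3, y ≈ 5.7 km.
Check against A (with the unrounded x, y): √((x + 58.1)²+(y + 84.2)²) = 91.84 ≈ 91.84 km. ✓

-39.3 km east, 5.7 km north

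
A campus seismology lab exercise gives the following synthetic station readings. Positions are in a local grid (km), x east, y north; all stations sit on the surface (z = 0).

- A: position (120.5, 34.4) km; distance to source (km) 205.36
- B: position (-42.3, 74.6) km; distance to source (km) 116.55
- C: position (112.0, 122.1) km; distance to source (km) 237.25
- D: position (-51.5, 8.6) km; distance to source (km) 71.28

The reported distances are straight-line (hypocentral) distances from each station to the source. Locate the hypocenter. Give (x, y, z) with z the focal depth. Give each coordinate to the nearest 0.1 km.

Each station gives a sphere (x−x_i)² + (y−y_i)² + z² = d_i² (stations at z=0).
Subtracting the A sphere from B and C: z² cancels, leaving linear equations in x and y:
-325.6 x + 80.4 y = 20239.67
-17.0 x + 175.4 y = -2366.03
Solving: x ≈ -67.098, y ≈ -19.993 km (keep extra digits for the depth step; rounded: -67.1, -20.0).
Then from the A sphere: z² = 205.36² − (x − 120.5)² − (y − 34.4)² with x = -67.098, y = -19.993, so z ≈ 63.412 ≈ 63.4 km.

x ≈ -67.1 km, y ≈ -20.0 km, depth ≈ 63.4 km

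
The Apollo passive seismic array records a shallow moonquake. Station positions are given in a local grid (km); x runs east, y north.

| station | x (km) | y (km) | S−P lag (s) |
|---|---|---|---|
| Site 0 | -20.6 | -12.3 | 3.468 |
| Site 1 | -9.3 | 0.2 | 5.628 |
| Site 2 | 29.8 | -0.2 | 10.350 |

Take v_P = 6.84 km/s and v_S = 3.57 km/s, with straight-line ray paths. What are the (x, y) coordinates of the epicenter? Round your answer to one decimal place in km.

x ≈ -43.8 km, y ≈ -23.8 km

Distance from S−P lag: d = Δt · v_P v_S / (v_P − v_S) = Δt · (6.84·3.57)/(6.84−3.57) ≈ 7.4675·Δt.
So d_Site 0 = 25.90, d_Site 1 = 42.03, d_Site 2 = 77.29 km.
Circle about each station: (x + 20.6)² + (y + 12.3)² = 25.90²; (x + 9.3)² + (y − 0.2)² = 42.03²; (x − 29.8)² + (y + 0.2)² = 77.29².
Subtracting pairs of circle equations eliminates x²+y² and gives linear equations (the radical axes):
22.6 x + 25.0 y = -1584.83
100.8 x + 24.2 y = -4990.50
Solving the 2×2 system: x ≈ -43.8, y ≈ -23.8 km.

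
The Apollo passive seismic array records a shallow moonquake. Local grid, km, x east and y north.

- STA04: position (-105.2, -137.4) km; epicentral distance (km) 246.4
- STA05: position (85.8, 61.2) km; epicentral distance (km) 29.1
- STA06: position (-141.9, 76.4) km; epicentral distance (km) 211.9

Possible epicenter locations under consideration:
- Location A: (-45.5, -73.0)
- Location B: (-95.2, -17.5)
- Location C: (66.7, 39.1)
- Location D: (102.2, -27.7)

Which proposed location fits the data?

Location C

For each candidate, compare |candidate − station| to the reported distance:
Location A: residuals STA04 158.6, STA05 158.6, STA06 34.1 → max 158.6 km
Location B: residuals STA04 126.1, STA05 168.3, STA06 107.0 → max 168.3 km
Location C: residuals STA04 0.0, STA05 0.1, STA06 0.0 → max 0.1 km
Location D: residuals STA04 11.8, STA05 61.3, STA06 53.5 → max 61.3 km
Only Location C has all residuals ≈ 0.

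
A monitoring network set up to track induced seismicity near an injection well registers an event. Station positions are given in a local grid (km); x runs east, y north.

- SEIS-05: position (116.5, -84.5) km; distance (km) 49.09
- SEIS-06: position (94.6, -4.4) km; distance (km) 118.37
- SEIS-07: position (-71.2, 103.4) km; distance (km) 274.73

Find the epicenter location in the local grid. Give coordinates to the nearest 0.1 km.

Circle about each station: (x − 116.5)² + (y + 84.5)² = 49.09²; (x − 94.6)² + (y + 4.4)² = 118.37²; (x + 71.2)² + (y − 103.4)² = 274.73².
Subtracting pairs of circle equations eliminates x²+y² and gives linear equations (the radical axes):
-43.8 x + 160.2 y = -23345.61
-375.4 x + 375.8 y = -78018.24
Solving the 2×2 system: x ≈ 85.3, y ≈ -122.4 km.
Check against SEIS-05 (with the unrounded x, y): √((x − 116.5)²+(y + 84.5)²) = 49.11 ≈ 49.09 km. ✓

85.3 km east, -122.4 km north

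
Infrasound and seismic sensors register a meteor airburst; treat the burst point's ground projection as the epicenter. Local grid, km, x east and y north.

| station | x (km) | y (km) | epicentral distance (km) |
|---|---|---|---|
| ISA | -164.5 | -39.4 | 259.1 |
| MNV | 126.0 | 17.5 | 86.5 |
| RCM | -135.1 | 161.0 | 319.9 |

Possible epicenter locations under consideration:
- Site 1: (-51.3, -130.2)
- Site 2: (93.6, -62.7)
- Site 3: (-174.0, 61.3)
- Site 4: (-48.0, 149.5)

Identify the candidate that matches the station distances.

Site 2

For each candidate, compare |candidate − station| to the reported distance:
Site 1: residuals ISA 114.0, MNV 144.3, RCM 16.9 → max 144.3 km
Site 2: residuals ISA 0.0, MNV 0.0, RCM 0.0 → max 0.0 km
Site 3: residuals ISA 158.0, MNV 216.7, RCM 212.9 → max 216.7 km
Site 4: residuals ISA 37.2, MNV 131.9, RCM 232.0 → max 232.0 km
Only Site 2 has all residuals ≈ 0.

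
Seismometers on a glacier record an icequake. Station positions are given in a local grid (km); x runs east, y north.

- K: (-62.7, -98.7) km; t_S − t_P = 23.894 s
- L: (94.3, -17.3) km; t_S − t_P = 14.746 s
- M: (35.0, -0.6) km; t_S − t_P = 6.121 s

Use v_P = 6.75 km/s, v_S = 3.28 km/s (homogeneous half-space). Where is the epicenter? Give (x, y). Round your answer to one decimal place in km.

Distance from S−P lag: d = Δt · v_P v_S / (v_P − v_S) = Δt · (6.75·3.28)/(6.75−3.28) ≈ 6.3804·Δt.
So d_K = 152.45, d_L = 94.09, d_M = 39.05 km.
Circle about each station: (x + 62.7)² + (y + 98.7)² = 152.45²; (x − 94.3)² + (y + 17.3)² = 94.09²; (x − 35.0)² + (y + 0.6)² = 39.05².
Subtracting pairs of circle equations eliminates x²+y² and gives linear equations (the radical axes):
314.0 x + 162.8 y = 9906.87
195.4 x + 196.2 y = 9268.48
Solving the 2×2 system: x ≈ 14.6, y ≈ 32.7 km.

14.6 km east, 32.7 km north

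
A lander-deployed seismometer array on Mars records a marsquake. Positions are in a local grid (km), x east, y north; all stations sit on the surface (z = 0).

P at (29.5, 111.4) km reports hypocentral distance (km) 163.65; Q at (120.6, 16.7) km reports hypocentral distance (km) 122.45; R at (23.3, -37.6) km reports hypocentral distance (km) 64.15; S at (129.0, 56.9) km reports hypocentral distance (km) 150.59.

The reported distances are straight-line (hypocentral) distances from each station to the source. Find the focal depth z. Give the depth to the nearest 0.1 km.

z ≈ 63.5 km

Each station gives a sphere (x−x_i)² + (y−y_i)² + z² = d_i² (stations at z=0).
Subtracting the P sphere from Q and R: z² cancels, leaving linear equations in x and y:
182.2 x − 189.4 y = 13330.36
-12.4 x − 298.0 y = 11342.54
Solving: x ≈ 32.204, y ≈ -39.402 km (keep extra digits for the depth step; rounded: 32.2, -39.4).
Then from the P sphere: z² = 163.65² − (x − 29.5)² − (y − 111.4)² with x = 32.204, y = -39.402, so z ≈ 63.504 ≈ 63.5 km.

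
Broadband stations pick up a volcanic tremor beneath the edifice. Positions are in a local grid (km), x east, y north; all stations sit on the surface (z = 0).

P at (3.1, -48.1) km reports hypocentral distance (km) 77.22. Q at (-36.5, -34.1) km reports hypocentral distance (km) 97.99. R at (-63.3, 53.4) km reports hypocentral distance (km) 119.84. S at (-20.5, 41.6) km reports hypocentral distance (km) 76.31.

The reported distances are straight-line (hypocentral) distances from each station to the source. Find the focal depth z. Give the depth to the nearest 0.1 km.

z ≈ 16.0 km

Each station gives a sphere (x−x_i)² + (y−y_i)² + z² = d_i² (stations at z=0).
Subtracting the P sphere from Q and R: z² cancels, leaving linear equations in x and y:
-79.2 x + 28.0 y = -3467.27
-132.8 x + 203.0 y = -3863.47
Solving: x ≈ 48.197, y ≈ 12.498 km (keep extra digits for the depth step; rounded: 48.2, 12.5).
Then from the P sphere: z² = 77.22² − (x − 3.1)² − (y + 48.1)² with x = 48.197, y = 12.498, so z ≈ 16.033 ≈ 16.0 km.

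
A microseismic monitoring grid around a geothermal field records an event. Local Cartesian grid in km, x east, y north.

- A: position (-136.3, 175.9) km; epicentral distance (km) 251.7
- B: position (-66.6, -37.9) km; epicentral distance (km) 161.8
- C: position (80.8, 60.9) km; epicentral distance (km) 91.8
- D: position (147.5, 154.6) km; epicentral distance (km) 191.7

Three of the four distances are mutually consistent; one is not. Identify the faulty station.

A

Solve using three stations at a time. Using B, C, D (subtract circle equations pairwise → linear system) gives (x, y) ≈ (94.9, -29.7).
Distances from that point to each station vs reported:
  A: calculated 309.4 vs reported 251.7 → residual 57.7 km
  B: calculated 161.7 vs reported 161.8 → residual 0.1 km
  C: calculated 91.7 vs reported 91.8 → residual 0.1 km
  D: calculated 191.6 vs reported 191.7 → residual 0.1 km
B, C, D are mutually consistent (residuals ≈ 0); A is off by 57.7 km.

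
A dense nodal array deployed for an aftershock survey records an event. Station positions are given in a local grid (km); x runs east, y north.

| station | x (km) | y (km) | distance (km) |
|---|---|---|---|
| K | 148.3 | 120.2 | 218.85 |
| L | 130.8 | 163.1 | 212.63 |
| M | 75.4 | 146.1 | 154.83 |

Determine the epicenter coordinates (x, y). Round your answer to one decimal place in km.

(-68.2, 88.2)

Circle about each station: (x − 148.3)² + (y − 120.2)² = 218.85²; (x − 130.8)² + (y − 163.1)² = 212.63²; (x − 75.4)² + (y − 146.1)² = 154.83².
Subtracting pairs of circle equations eliminates x²+y² and gives linear equations (the radical axes):
-35.0 x + 85.8 y = 9953.13
-145.8 x + 51.8 y = 14512.43
Solving the 2×2 system: x ≈ -68.2, y ≈ 88.2 km.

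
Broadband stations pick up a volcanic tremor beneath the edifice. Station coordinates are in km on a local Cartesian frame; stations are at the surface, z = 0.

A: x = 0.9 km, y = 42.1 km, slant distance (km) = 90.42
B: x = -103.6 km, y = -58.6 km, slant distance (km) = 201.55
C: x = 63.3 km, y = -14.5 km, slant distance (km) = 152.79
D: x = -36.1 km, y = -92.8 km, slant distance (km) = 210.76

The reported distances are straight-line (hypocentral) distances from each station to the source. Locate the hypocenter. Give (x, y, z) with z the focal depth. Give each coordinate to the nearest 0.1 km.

(-6.0, 105.8, 63.8)

Each station gives a sphere (x−x_i)² + (y−y_i)² + z² = d_i² (stations at z=0).
Subtracting the A sphere from B and C: z² cancels, leaving linear equations in x and y:
-209.0 x − 201.4 y = -20052.93
124.8 x − 113.2 y = -12725.09
Solving: x ≈ -6.002, y ≈ 105.796 km (keep extra digits for the depth step; rounded: -6.0, 105.8).
Then from the A sphere: z² = 90.42² − (x − 0.9)² − (y − 42.1)² with x = -6.002, y = 105.796, so z ≈ 63.804 ≈ 63.8 km.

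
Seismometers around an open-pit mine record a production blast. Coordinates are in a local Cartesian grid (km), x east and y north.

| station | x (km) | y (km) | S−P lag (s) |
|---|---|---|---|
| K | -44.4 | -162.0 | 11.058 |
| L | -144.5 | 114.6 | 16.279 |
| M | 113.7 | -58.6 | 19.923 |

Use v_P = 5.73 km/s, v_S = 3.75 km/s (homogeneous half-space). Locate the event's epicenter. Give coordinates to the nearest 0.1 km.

x ≈ -102.5 km, y ≈ -57.0 km

Distance from S−P lag: d = Δt · v_P v_S / (v_P − v_S) = Δt · (5.73·3.75)/(5.73−3.75) ≈ 10.8523·Δt.
So d_K = 120.00, d_L = 176.66, d_M = 216.21 km.
Circle about each station: (x + 44.4)² + (y + 162.0)² = 120.00²; (x + 144.5)² + (y − 114.6)² = 176.66²; (x − 113.7)² + (y + 58.6)² = 216.21².
Subtracting the K equation from the L and M equations removes the quadratic terms:
-200.2 x + 553.2 y = -11010.71
316.2 x + 206.8 y = -44200.47
Solving the 2×2 system: x ≈ -102.5, y ≈ -57.0 km.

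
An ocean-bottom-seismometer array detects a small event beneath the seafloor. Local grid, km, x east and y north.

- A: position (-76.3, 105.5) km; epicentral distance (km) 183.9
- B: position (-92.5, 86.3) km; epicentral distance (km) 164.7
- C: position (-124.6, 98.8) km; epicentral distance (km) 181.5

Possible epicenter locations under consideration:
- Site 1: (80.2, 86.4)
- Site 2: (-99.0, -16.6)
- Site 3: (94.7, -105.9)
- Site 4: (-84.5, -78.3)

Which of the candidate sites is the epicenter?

For each candidate, compare |candidate − station| to the reported distance:
Site 1: residuals A 26.2, B 8.0, C 23.7 → max 26.2 km
Site 2: residuals A 59.7, B 61.6, C 63.3 → max 63.3 km
Site 3: residuals A 88.0, B 103.6, C 118.5 → max 118.5 km
Site 4: residuals A 0.1, B 0.1, C 0.1 → max 0.1 km
Only Site 4 has all residuals ≈ 0.

Site 4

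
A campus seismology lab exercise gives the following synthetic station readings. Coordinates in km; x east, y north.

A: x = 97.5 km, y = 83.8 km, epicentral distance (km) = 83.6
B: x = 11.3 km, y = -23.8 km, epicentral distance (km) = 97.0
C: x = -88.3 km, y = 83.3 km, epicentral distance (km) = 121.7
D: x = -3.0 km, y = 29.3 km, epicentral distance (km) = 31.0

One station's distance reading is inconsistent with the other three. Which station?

Solve using three stations at a time. Using A, C, D (subtract circle equations pairwise → linear system) gives (x, y) ≈ (25.8, 40.9).
Distances from that point to each station vs reported:
  A: calculated 83.6 vs reported 83.6 → residual 0.0 km
  B: calculated 66.3 vs reported 97.0 → residual 30.7 km
  C: calculated 121.7 vs reported 121.7 → residual 0.0 km
  D: calculated 31.0 vs reported 31.0 → residual 0.0 km
A, C, D are mutually consistent (residuals ≈ 0); B is off by 30.7 km.

B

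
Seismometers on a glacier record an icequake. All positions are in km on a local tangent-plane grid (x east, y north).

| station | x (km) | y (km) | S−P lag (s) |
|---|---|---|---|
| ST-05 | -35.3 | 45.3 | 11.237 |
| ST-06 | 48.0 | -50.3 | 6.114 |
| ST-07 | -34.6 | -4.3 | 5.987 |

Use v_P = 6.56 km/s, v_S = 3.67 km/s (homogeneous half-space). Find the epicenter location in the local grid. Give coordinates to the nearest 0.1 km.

(-2.3, -42.3)

Distance from S−P lag: d = Δt · v_P v_S / (v_P − v_S) = Δt · (6.56·3.67)/(6.56−3.67) ≈ 8.3305·Δt.
So d_ST-05 = 93.61, d_ST-06 = 50.93, d_ST-07 = 49.87 km.
Circle about each station: (x + 35.3)² + (y − 45.3)² = 93.61²; (x − 48.0)² + (y + 50.3)² = 50.93²; (x + 34.6)² + (y + 4.3)² = 49.87².
Subtracting the ST-05 equation from the ST-06 and ST-07 equations removes the quadratic terms:
166.6 x − 191.2 y = 7704.88
1.4 x − 99.2 y = 4193.29
Solving the 2×2 system: x ≈ -2.3, y ≈ -42.3 km.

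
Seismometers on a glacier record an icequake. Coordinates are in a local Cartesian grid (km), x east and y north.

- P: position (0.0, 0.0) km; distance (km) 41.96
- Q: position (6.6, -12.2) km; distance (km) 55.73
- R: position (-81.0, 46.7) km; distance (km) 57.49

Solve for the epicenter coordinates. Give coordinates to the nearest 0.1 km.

-25.0 km east, 33.7 km north

Circle about each station: x² + y² = 41.96²; (x − 6.6)² + (y + 12.2)² = 55.73²; (x + 81.0)² + (y − 46.7)² = 57.49².
Subtracting pairs of circle equations eliminates x²+y² and gives linear equations (the radical axes):
13.2 x − 24.4 y = -1152.79
-162.0 x + 93.4 y = 7197.43
Solving the 2×2 system: x ≈ -25.0, y ≈ 33.7 km.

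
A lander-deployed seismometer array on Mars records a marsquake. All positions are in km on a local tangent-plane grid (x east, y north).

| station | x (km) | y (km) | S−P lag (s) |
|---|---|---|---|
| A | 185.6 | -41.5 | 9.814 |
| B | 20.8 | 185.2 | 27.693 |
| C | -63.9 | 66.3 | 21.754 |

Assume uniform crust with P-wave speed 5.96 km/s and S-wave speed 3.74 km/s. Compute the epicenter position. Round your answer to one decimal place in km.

Distance from S−P lag: d = Δt · v_P v_S / (v_P − v_S) = Δt · (5.96·3.74)/(5.96−3.74) ≈ 10.0407·Δt.
So d_A = 98.54, d_B = 278.06, d_C = 218.43 km.
Circle about each station: (x − 185.6)² + (y + 41.5)² = 98.54²; (x − 20.8)² + (y − 185.2)² = 278.06²; (x + 63.9)² + (y − 66.3)² = 218.43².
Subtracting the A equation from the B and C equations removes the quadratic terms:
-329.6 x + 453.4 y = -69045.16
-499.0 x + 215.6 y = -65692.24
Solving the 2×2 system: x ≈ 96.0, y ≈ -82.5 km.

(96.0, -82.5)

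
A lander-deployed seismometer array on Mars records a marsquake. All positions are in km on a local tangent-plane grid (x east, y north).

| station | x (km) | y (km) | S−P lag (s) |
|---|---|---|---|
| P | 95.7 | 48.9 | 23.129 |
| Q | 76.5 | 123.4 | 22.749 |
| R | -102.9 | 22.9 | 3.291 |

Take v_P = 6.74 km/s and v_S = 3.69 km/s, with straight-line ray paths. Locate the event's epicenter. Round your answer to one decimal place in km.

x ≈ -92.9 km, y ≈ 47.8 km

Distance from S−P lag: d = Δt · v_P v_S / (v_P − v_S) = Δt · (6.74·3.69)/(6.74−3.69) ≈ 8.1543·Δt.
So d_P = 188.60, d_Q = 185.50, d_R = 26.84 km.
Circle about each station: (x − 95.7)² + (y − 48.9)² = 188.60²; (x − 76.5)² + (y − 123.4)² = 185.50²; (x + 102.9)² + (y − 22.9)² = 26.84².
Subtracting the P equation from the Q and R equations removes the quadratic terms:
-38.4 x + 149.0 y = 10689.82
-397.2 x − 52.0 y = 34412.69
Solving the 2×2 system: x ≈ -92.9, y ≈ 47.8 km.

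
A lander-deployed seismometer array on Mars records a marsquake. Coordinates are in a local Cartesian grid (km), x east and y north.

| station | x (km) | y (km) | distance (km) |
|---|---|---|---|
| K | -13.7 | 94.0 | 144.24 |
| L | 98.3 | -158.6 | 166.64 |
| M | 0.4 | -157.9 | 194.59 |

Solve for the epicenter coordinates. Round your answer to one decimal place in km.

x ≈ 102.1 km, y ≈ 8.0 km

Circle about each station: (x + 13.7)² + (y − 94.0)² = 144.24²; (x − 98.3)² + (y + 158.6)² = 166.64²; (x − 0.4)² + (y + 157.9)² = 194.59².
Subtracting the K equation from the L and M equations removes the quadratic terms:
224.0 x − 505.2 y = 18829.45
28.2 x − 503.8 y = -1151.21
Solving the 2×2 system: x ≈ 102.1, y ≈ 8.0 km.
Check against K (with the unrounded x, y): √((x + 13.7)²+(y − 94.0)²) = 144.24 ≈ 144.24 km. ✓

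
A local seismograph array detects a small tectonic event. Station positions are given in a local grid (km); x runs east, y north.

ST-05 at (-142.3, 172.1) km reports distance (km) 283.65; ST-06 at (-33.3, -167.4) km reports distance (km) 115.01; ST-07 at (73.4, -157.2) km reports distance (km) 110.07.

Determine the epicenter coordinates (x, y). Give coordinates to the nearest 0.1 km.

(15.8, -63.4)

Circle about each station: (x + 142.3)² + (y − 172.1)² = 283.65²; (x + 33.3)² + (y + 167.4)² = 115.01²; (x − 73.4)² + (y + 157.2)² = 110.07².
Subtracting the ST-05 equation from the ST-06 and ST-07 equations removes the quadratic terms:
218.0 x − 679.0 y = 46493.97
431.4 x − 658.6 y = 48573.62
Solving the 2×2 system: x ≈ 15.8, y ≈ -63.4 km.
Check against ST-05 (with the unrounded x, y): √((x + 142.3)²+(y − 172.1)²) = 283.65 ≈ 283.65 km. ✓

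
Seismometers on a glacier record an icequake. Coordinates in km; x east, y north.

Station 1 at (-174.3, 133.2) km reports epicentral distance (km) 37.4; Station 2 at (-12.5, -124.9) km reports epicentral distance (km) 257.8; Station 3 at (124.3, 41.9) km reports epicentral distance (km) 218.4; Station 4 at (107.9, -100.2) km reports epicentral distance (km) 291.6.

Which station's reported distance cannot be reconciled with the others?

Solve using three stations at a time. Using Station 2, Station 3, Station 4 (subtract circle equations pairwise → linear system) gives (x, y) ≈ (-78.1, 124.6).
Distances from that point to each station vs reported:
  Station 1: calculated 96.6 vs reported 37.4 → residual 59.2 km
  Station 2: calculated 258.0 vs reported 257.8 → residual 0.2 km
  Station 3: calculated 218.6 vs reported 218.4 → residual 0.2 km
  Station 4: calculated 291.8 vs reported 291.6 → residual 0.2 km
Station 2, Station 3, Station 4 are mutually consistent (residuals ≈ 0); Station 1 is off by 59.2 km.

Station 1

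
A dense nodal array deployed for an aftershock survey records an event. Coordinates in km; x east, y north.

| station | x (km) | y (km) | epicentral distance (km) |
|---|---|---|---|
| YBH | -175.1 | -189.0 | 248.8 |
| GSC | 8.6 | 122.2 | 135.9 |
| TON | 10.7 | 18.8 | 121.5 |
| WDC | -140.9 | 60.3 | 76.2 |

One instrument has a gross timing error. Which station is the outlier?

Solve using three stations at a time. Using YBH, GSC, TON (subtract circle equations pairwise → linear system) gives (x, y) ≈ (-106.7, 50.2).
Distances from that point to each station vs reported:
  YBH: calculated 248.8 vs reported 248.8 → residual 0.0 km
  GSC: calculated 135.9 vs reported 135.9 → residual 0.0 km
  TON: calculated 121.5 vs reported 121.5 → residual 0.0 km
  WDC: calculated 35.7 vs reported 76.2 → residual 40.5 km
YBH, GSC, TON are mutually consistent (residuals ≈ 0); WDC is off by 40.5 km.

WDC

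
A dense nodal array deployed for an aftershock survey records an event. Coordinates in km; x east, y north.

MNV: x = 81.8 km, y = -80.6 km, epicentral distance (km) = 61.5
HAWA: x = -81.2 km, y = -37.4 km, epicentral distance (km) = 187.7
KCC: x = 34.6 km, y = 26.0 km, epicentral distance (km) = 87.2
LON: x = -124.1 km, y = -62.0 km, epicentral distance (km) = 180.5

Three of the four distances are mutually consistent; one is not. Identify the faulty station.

Solve using three stations at a time. Using MNV, HAWA, KCC (subtract circle equations pairwise → linear system) gives (x, y) ≈ (106.0, -24.0).
Distances from that point to each station vs reported:
  MNV: calculated 61.5 vs reported 61.5 → residual 0.0 km
  HAWA: calculated 187.7 vs reported 187.7 → residual 0.0 km
  KCC: calculated 87.2 vs reported 87.2 → residual 0.0 km
  LON: calculated 233.2 vs reported 180.5 → residual 52.7 km
MNV, HAWA, KCC are mutually consistent (residuals ≈ 0); LON is off by 52.7 km.

LON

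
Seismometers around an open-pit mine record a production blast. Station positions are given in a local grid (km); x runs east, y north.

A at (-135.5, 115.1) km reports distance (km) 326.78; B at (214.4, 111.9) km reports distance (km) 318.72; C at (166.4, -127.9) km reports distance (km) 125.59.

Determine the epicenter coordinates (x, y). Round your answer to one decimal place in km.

44.4 km east, -157.7 km north

Circle about each station: (x + 135.5)² + (y − 115.1)² = 326.78²; (x − 214.4)² + (y − 111.9)² = 318.72²; (x − 166.4)² + (y + 127.9)² = 125.59².
Subtracting pairs of circle equations eliminates x²+y² and gives linear equations (the radical axes):
699.8 x − 6.4 y = 32083.44
603.8 x − 486.0 y = 103451.43
Solving the 2×2 system: x ≈ 44.4, y ≈ -157.7 km.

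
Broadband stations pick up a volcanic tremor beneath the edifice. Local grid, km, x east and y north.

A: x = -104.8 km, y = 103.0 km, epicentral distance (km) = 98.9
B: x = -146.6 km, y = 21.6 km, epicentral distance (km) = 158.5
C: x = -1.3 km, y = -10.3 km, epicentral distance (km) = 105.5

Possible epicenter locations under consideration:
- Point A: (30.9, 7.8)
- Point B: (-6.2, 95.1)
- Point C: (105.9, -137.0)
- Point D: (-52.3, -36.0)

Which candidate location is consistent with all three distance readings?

Point B

For each candidate, compare |candidate − station| to the reported distance:
Point A: residuals A 66.9, B 19.5, C 68.6 → max 68.6 km
Point B: residuals A 0.0, B 0.0, C 0.0 → max 0.0 km
Point C: residuals A 220.5, B 139.7, C 60.5 → max 220.5 km
Point D: residuals A 49.7, B 48.0, C 48.4 → max 49.7 km
Only Point B has all residuals ≈ 0.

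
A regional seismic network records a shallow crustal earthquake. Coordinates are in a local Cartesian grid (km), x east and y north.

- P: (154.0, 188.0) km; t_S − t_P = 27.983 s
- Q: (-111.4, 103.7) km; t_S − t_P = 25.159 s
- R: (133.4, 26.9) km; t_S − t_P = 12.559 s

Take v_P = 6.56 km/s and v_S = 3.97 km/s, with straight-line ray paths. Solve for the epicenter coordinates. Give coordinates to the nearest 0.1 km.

(64.0, -78.6)

Distance from S−P lag: d = Δt · v_P v_S / (v_P − v_S) = Δt · (6.56·3.97)/(6.56−3.97) ≈ 10.0553·Δt.
So d_P = 281.38, d_Q = 252.98, d_R = 126.28 km.
Circle about each station: (x − 154.0)² + (y − 188.0)² = 281.38²; (x + 111.4)² + (y − 103.7)² = 252.98²; (x − 133.4)² + (y − 26.9)² = 126.28².
Subtracting the P equation from the Q and R equations removes the quadratic terms:
-530.8 x − 168.6 y = -20720.53
-41.2 x − 322.2 y = 22687.24
Solving the 2×2 system: x ≈ 64.0, y ≈ -78.6 km.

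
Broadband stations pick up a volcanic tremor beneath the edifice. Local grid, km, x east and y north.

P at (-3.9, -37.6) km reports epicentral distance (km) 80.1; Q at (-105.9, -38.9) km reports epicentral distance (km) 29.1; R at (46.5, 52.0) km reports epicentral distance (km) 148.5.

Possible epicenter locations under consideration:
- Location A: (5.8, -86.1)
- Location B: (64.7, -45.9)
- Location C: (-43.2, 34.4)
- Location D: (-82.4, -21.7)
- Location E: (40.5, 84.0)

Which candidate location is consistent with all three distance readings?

For each candidate, compare |candidate − station| to the reported distance:
Location A: residuals P 30.6, Q 92.2, R 4.5 → max 92.2 km
Location B: residuals P 11.0, Q 141.6, R 48.9 → max 141.6 km
Location C: residuals P 1.9, Q 67.4, R 57.1 → max 67.4 km
Location D: residuals P 0.0, Q 0.0, R 0.0 → max 0.0 km
Location E: residuals P 49.4, Q 162.0, R 115.9 → max 162.0 km
Only Location D has all residuals ≈ 0.

Location D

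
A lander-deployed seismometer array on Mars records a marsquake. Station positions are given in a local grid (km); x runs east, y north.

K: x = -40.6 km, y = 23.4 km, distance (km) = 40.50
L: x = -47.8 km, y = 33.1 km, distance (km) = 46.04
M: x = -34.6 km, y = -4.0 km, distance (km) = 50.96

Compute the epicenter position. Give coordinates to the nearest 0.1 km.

Circle about each station: (x + 40.6)² + (y − 23.4)² = 40.50²; (x + 47.8)² + (y − 33.1)² = 46.04²; (x + 34.6)² + (y + 4.0)² = 50.96².
Subtracting the K equation from the L and M equations removes the quadratic terms:
-14.4 x + 19.4 y = 705.10
12.0 x − 54.8 y = -1939.43
Solving the 2×2 system: x ≈ -1.8, y ≈ 35.0 km.

x ≈ -1.8 km, y ≈ 35.0 km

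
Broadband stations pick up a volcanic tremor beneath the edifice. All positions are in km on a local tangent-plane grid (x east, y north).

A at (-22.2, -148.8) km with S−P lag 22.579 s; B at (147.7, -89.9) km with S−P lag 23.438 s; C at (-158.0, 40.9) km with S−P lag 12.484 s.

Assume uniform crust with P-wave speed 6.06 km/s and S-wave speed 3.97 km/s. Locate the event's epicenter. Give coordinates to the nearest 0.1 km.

(-32.5, 110.9)

Distance from S−P lag: d = Δt · v_P v_S / (v_P − v_S) = Δt · (6.06·3.97)/(6.06−3.97) ≈ 11.5111·Δt.
So d_A = 259.91, d_B = 269.80, d_C = 143.70 km.
Circle about each station: (x + 22.2)² + (y + 148.8)² = 259.91²; (x − 147.7)² + (y + 89.9)² = 269.80²; (x + 158.0)² + (y − 40.9)² = 143.70².
Subtracting the A equation from the B and C equations removes the quadratic terms:
339.8 x + 117.8 y = 2024.19
-271.6 x + 379.4 y = 50906.05
Solving the 2×2 system: x ≈ -32.5, y ≈ 110.9 km.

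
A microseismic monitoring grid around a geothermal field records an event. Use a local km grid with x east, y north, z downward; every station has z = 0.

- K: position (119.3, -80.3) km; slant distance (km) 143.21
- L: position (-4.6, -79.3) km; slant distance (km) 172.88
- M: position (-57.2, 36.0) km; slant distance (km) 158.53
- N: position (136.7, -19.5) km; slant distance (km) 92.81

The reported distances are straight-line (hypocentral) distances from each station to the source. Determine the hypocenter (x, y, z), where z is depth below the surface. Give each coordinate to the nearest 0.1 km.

x ≈ 96.3 km, y ≈ 57.0 km, depth ≈ 33.6 km

Each station gives a sphere (x−x_i)² + (y−y_i)² + z² = d_i² (stations at z=0).
Subtracting the K sphere from L and M: z² cancels, leaving linear equations in x and y:
-247.8 x + 2.0 y = -23749.32
-353.0 x + 232.6 y = -20735.40
Solving: x ≈ 96.301, y ≈ 57.002 km (keep extra digits for the depth step; rounded: 96.3, 57.0).
Then from the K sphere: z² = 143.21² − (x − 119.3)² − (y + 80.3)² with x = 96.301, y = 57.002, so z ≈ 33.590 ≈ 33.6 km.
Check against N (with the unrounded solution): distance 92.81 ≈ 92.81 km. ✓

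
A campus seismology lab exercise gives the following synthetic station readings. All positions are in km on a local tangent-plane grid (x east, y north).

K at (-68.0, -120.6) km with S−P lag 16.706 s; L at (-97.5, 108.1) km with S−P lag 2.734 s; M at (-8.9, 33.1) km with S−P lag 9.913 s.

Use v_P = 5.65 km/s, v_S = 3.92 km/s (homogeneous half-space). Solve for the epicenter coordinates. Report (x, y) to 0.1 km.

x ≈ -124.4 km, y ≈ 85.7 km

Distance from S−P lag: d = Δt · v_P v_S / (v_P − v_S) = Δt · (5.65·3.92)/(5.65−3.92) ≈ 12.8023·Δt.
So d_K = 213.88, d_L = 35.00, d_M = 126.91 km.
Circle about each station: (x + 68.0)² + (y + 120.6)² = 213.88²; (x + 97.5)² + (y − 108.1)² = 35.00²; (x + 8.9)² + (y − 33.1)² = 126.91².
Subtracting pairs of circle equations eliminates x²+y² and gives linear equations (the radical axes):
-59.0 x + 457.4 y = 46543.15
118.2 x + 307.4 y = 11644.97
Solving the 2×2 system: x ≈ -124.4, y ≈ 85.7 km.
Check against K (with the unrounded x, y): √((x + 68.0)²+(y + 120.6)²) = 213.88 ≈ 213.88 km. ✓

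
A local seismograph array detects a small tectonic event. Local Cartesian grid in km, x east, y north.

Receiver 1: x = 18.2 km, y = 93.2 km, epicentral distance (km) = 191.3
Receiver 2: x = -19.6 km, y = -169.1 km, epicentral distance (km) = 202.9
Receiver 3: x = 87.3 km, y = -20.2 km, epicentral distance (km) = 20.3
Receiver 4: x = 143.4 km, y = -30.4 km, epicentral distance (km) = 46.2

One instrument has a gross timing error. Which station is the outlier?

Solve using three stations at a time. Using Receiver 2, Receiver 3, Receiver 4 (subtract circle equations pairwise → linear system) gives (x, y) ≈ (103.2, -7.6).
Distances from that point to each station vs reported:
  Receiver 1: calculated 131.9 vs reported 191.3 → residual 59.4 km
  Receiver 2: calculated 202.9 vs reported 202.9 → residual 0.0 km
  Receiver 3: calculated 20.3 vs reported 20.3 → residual 0.0 km
  Receiver 4: calculated 46.2 vs reported 46.2 → residual 0.0 km
Receiver 2, Receiver 3, Receiver 4 are mutually consistent (residuals ≈ 0); Receiver 1 is off by 59.4 km.

Receiver 1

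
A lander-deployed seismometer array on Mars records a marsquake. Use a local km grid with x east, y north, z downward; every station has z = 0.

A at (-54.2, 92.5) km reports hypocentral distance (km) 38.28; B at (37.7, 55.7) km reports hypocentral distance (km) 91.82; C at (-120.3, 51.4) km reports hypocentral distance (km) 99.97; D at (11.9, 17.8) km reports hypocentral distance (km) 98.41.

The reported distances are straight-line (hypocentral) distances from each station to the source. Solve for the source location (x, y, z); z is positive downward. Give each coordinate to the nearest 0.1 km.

(-37.5, 95.7, 34.3)

Each station gives a sphere (x−x_i)² + (y−y_i)² + z² = d_i² (stations at z=0).
Subtracting the A sphere from B and C: z² cancels, leaving linear equations in x and y:
183.8 x − 73.6 y = -13935.66
-132.2 x − 82.2 y = -2908.48
Solving: x ≈ -37.500, y ≈ 95.694 km (keep extra digits for the depth step; rounded: -37.5, 95.7).
Then from the A sphere: z² = 38.28² − (x + 54.2)² − (y − 92.5)² with x = -37.500, y = 95.694, so z ≈ 34.297 ≈ 34.3 km.
Check against D (with the unrounded solution): distance 98.41 ≈ 98.41 km. ✓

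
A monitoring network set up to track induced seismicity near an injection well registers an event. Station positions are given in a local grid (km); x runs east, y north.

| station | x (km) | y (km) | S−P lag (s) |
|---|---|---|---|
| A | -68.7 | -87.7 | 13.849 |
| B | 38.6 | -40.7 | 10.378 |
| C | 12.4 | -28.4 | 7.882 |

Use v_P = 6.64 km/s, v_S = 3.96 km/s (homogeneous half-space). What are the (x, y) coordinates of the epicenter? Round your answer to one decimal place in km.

Distance from S−P lag: d = Δt · v_P v_S / (v_P − v_S) = Δt · (6.64·3.96)/(6.64−3.96) ≈ 9.8113·Δt.
So d_A = 135.88, d_B = 101.82, d_C = 77.33 km.
Circle about each station: (x + 68.7)² + (y + 87.7)² = 135.88²; (x − 38.6)² + (y + 40.7)² = 101.82²; (x − 12.4)² + (y + 28.4)² = 77.33².
Subtracting the A equation from the B and C equations removes the quadratic terms:
214.6 x + 94.0 y = -1168.47
162.2 x + 118.6 y = 1032.79
Solving the 2×2 system: x ≈ -23.1, y ≈ 40.3 km.

(-23.1, 40.3)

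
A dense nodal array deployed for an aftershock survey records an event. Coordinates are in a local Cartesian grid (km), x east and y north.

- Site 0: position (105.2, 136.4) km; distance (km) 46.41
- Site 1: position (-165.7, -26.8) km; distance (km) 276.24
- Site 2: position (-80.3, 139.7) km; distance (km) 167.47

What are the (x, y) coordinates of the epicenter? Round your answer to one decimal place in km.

(81.5, 96.5)

Circle about each station: (x − 105.2)² + (y − 136.4)² = 46.41²; (x + 165.7)² + (y + 26.8)² = 276.24²; (x + 80.3)² + (y − 139.7)² = 167.47².
Subtracting pairs of circle equations eliminates x²+y² and gives linear equations (the radical axes):
-541.8 x − 326.4 y = -75651.92
-371.0 x + 6.6 y = -29600.13
Solving the 2×2 system: x ≈ 81.5, y ≈ 96.5 km.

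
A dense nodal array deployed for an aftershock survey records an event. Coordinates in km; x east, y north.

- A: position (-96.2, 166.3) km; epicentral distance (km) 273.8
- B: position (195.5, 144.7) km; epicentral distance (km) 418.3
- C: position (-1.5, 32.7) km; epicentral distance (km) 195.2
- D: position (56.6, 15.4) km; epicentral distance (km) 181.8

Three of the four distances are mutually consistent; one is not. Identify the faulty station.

D

Solve using three stations at a time. Using A, B, C (subtract circle equations pairwise → linear system) gives (x, y) ≈ (-141.0, -103.8).
Distances from that point to each station vs reported:
  A: calculated 273.7 vs reported 273.8 → residual 0.1 km
  B: calculated 418.3 vs reported 418.3 → residual 0.0 km
  C: calculated 195.1 vs reported 195.2 → residual 0.1 km
  D: calculated 230.7 vs reported 181.8 → residual 48.9 km
A, B, C are mutually consistent (residuals ≈ 0); D is off by 48.9 km.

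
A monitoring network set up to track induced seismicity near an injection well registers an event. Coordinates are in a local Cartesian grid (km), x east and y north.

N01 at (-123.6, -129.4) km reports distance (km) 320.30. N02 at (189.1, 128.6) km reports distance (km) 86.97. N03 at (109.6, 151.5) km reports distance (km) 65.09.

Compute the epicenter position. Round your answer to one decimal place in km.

Circle about each station: (x + 123.6)² + (y + 129.4)² = 320.30²; (x − 189.1)² + (y − 128.6)² = 86.97²; (x − 109.6)² + (y − 151.5)² = 65.09².
Subtracting the N01 equation from the N02 and N03 equations removes the quadratic terms:
625.4 x + 516.0 y = 115303.76
466.4 x + 561.8 y = 101298.47
Solving the 2×2 system: x ≈ 113.0, y ≈ 86.5 km.
Check against N01 (with the unrounded x, y): √((x + 123.6)²+(y + 129.4)²) = 320.30 ≈ 320.30 km. ✓

x ≈ 113.0 km, y ≈ 86.5 km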